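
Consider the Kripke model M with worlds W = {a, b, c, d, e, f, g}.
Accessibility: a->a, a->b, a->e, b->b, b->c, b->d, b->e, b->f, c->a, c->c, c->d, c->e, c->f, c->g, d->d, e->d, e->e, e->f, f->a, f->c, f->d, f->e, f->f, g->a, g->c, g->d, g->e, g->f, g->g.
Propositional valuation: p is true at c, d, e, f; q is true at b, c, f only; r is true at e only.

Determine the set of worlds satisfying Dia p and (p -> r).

a, b, e, g

Let φ = Dia p and (p -> r). Evaluate φ at each world:
  a (successors {a, b, e}): φ is true.
  b (successors {b, c, d, e, f}): φ is true.
  c (successors {a, c, d, e, f, g}): φ is false.
  d (successors {d}): φ is false.
  e (successors {d, e, f}): φ is true.
  f (successors {a, c, d, e, f}): φ is false.
  g (successors {a, c, d, e, f, g}): φ is true.
For instance, at b:
  At b: Dia p is true, p -> r is true, so Dia p and (p -> r) is true.
    At b: Dia p requires p at some successor in {b, c, d, e, f}.
      p holds at c, so Dia p is true at b.
Satisfying worlds: {a, b, e, g}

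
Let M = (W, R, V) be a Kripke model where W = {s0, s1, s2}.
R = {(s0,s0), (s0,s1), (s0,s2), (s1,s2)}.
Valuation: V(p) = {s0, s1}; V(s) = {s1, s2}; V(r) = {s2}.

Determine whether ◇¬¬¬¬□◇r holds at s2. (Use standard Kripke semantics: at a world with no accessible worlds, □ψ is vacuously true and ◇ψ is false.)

No

At s2: no accessible worlds, so ◇¬¬¬¬□◇r is false.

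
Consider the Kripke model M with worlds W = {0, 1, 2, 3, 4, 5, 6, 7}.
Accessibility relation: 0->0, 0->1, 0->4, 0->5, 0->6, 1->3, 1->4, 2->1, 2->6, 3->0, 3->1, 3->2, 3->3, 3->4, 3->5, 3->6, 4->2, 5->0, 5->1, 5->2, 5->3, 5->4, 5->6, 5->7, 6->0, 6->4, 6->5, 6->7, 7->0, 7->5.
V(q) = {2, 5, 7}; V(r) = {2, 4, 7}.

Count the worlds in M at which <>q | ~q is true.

7

Let φ = <>q | ~q. Evaluate φ at each world:
  0 (successors {0, 1, 4, 5, 6}): φ is true.
  1 (successors {3, 4}): φ is true.
  2 (successors {1, 6}): φ is false.
  3 (successors {0, 1, 2, 3, 4, 5, 6}): φ is true.
  4 (successors {2}): φ is true.
  5 (successors {0, 1, 2, 3, 4, 6, 7}): φ is true.
  6 (successors {0, 4, 5, 7}): φ is true.
  7 (successors {0, 5}): φ is true.
For instance, at 7:
  At 7: <>q is true, ~q is false, so <>q | ~q is true.
    At 7: <>q requires q at some successor in {0, 5}.
      q holds at 5, so <>q is true at 7.
Satisfying worlds: {0, 1, 3, 4, 5, 6, 7}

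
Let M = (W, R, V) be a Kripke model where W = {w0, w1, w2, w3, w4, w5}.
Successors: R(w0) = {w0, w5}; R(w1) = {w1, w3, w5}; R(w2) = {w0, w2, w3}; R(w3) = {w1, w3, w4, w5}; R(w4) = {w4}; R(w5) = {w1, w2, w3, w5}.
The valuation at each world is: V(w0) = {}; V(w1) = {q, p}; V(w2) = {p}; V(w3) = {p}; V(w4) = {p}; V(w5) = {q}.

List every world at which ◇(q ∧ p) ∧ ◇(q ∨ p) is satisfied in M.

Let φ = ◇(q ∧ p) ∧ ◇(q ∨ p). Evaluate φ at each world:
  w0 (successors {w0, w5}): φ is false.
  w1 (successors {w1, w3, w5}): φ is true.
  w2 (successors {w0, w2, w3}): φ is false.
  w3 (successors {w1, w3, w4, w5}): φ is true.
  w4 (successors {w4}): φ is false.
  w5 (successors {w1, w2, w3, w5}): φ is true.
For instance, at w4:
  At w4: ◇(q ∧ p) is false, ◇(q ∨ p) is true, so ◇(q ∧ p) ∧ ◇(q ∨ p) is false.
    At w4: ◇(q ∧ p) requires q ∧ p at some successor in {w4}.
      At w4: q ∧ p is false.
    So ◇(q ∧ p) is false at w4.
    At w4: ◇(q ∨ p) requires q ∨ p at some successor in {w4}.
      q ∨ p holds at w4, so ◇(q ∨ p) is true at w4.
Satisfying worlds: {w1, w3, w5}

w1, w3, w5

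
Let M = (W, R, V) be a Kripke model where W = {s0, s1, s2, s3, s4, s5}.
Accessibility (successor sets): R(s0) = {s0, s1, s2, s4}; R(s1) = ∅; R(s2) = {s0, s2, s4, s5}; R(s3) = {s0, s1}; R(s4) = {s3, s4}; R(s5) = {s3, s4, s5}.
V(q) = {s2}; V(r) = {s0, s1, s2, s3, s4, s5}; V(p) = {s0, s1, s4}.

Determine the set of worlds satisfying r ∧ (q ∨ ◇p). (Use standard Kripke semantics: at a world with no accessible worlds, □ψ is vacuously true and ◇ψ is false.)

Let φ = r ∧ (q ∨ ◇p). Evaluate φ at each world:
  s0 (successors {s0, s1, s2, s4}): φ is true.
  s1 (successors ∅): φ is false.
  s2 (successors {s0, s2, s4, s5}): φ is true.
  s3 (successors {s0, s1}): φ is true.
  s4 (successors {s3, s4}): φ is true.
  s5 (successors {s3, s4, s5}): φ is true.
For instance, at s0:
  At s0: r is true, q ∨ ◇p is true, so r ∧ (q ∨ ◇p) is true.
    At s0: q is false, ◇p is true, so q ∨ ◇p is true.
      At s0: ◇p requires p at some successor in {s0, s1, s2, s4}.
        p holds at s0, so ◇p is true at s0.
Satisfying worlds: {s0, s2, s3, s4, s5}

s0, s2, s3, s4, s5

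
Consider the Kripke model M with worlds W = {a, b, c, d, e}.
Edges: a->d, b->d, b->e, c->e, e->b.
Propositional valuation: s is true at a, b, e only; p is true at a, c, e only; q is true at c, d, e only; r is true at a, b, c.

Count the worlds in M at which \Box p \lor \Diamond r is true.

3

Let φ = \Box p \lor \Diamond r. Evaluate φ at each world:
  a (successors {d}): φ is false.
  b (successors {d, e}): φ is false.
  c (successors {e}): φ is true.
  d (successors ∅): φ is true.
  e (successors {b}): φ is true.
For instance, at a:
  At a: \Box p is false, \Diamond r is false, so \Box p \lor \Diamond r is false.
    At a: \Box p requires p at every successor {d}.
      p fails at d, so \Box p is false at a.
    At a: \Diamond r requires r at some successor in {d}.
      At d: r is false.
    So \Diamond r is false at a.
Satisfying worlds: {c, d, e}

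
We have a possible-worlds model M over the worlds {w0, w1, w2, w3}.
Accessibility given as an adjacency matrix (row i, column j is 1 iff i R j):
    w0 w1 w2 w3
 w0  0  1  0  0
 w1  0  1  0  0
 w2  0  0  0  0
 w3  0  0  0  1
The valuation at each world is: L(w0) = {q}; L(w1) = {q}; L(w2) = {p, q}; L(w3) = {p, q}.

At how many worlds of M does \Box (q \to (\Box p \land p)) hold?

2

Recall that \Box ψ holds at a world iff ψ holds at every accessible world, and \Diamond ψ holds iff ψ holds at some accessible world.
Let φ = \Box (q \to (\Box p \land p)). Evaluate φ at each world:
  w0 (successors {w1}): φ is false.
  w1 (successors {w1}): φ is false.
  w2 (successors ∅): φ is true.
  w3 (successors {w3}): φ is true.
For instance, at w1:
  At w1: \Box (q \to (\Box p \land p)) requires q \to (\Box p \land p) at every successor {w1}.
    q \to (\Box p \land p) fails at w1, so \Box (q \to (\Box p \land p)) is false at w1.
      At w1: q is true, \Box p \land p is false, so q \to (\Box p \land p) is false.
Satisfying worlds: {w2, w3}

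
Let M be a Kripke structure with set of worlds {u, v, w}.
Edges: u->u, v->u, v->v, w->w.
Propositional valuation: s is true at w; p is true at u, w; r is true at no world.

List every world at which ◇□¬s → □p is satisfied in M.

u, w

Recall that □ψ holds at a world iff ψ holds at every accessible world, and ◇ψ holds iff ψ holds at some accessible world.
Let φ = ◇□¬s → □p. Evaluate φ at each world:
  u (successors {u}): φ is true.
  v (successors {u, v}): φ is false.
  w (successors {w}): φ is true.
For instance, at u:
  At u: ◇□¬s is true, □p is true, so ◇□¬s → □p is true.
    At u: ◇□¬s requires □¬s at some successor in {u}.
      □¬s holds at u, so ◇□¬s is true at u.
    At u: □p requires p at every successor {u}.
      At u: p is true.
    So □p is true at u.
Satisfying worlds: {u, w}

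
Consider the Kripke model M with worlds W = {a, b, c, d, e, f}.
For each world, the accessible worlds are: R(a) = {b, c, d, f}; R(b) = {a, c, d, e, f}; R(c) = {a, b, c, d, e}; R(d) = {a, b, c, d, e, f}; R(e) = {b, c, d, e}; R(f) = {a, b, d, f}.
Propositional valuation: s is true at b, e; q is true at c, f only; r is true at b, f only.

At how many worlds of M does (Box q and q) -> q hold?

6

Let φ = (Box q and q) -> q. Evaluate φ at each world:
  a (successors {b, c, d, f}): φ is true.
  b (successors {a, c, d, e, f}): φ is true.
  c (successors {a, b, c, d, e}): φ is true.
  d (successors {a, b, c, d, e, f}): φ is true.
  e (successors {b, c, d, e}): φ is true.
  f (successors {a, b, d, f}): φ is true.
For instance, at b:
  At b: Box q and q is false, q is false, so (Box q and q) -> q is true.
    At b: Box q is false, q is false, so Box q and q is false.
      At b: Box q requires q at every successor {a, c, d, e, f}.
        q fails at a, so Box q is false at b.
Satisfying worlds: {a, b, c, d, e, f}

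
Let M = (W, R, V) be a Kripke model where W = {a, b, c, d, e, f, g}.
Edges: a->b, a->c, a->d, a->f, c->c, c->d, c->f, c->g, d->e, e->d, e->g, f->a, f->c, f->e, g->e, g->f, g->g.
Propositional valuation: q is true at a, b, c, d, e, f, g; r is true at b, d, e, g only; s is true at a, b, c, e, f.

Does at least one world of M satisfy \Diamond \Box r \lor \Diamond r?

Yes

Let φ = \Diamond \Box r \lor \Diamond r. Evaluate φ at each world:
  a (successors {b, c, d, f}): φ is true.
  b (successors ∅): φ is false.
  c (successors {c, d, f, g}): φ is true.
  d (successors {e}): φ is true.
  e (successors {d, g}): φ is true.
  f (successors {a, c, e}): φ is true.
  g (successors {e, f, g}): φ is true.
Detail at a (witness):
  At a: \Diamond \Box r is true, \Diamond r is true, so \Diamond \Box r \lor \Diamond r is true.
    At a: \Diamond \Box r requires \Box r at some successor in {b, c, d, f}.
      \Box r holds at b, so \Diamond \Box r is true at a.
    At a: \Diamond r requires r at some successor in {b, c, d, f}.
      r holds at b, so \Diamond r is true at a.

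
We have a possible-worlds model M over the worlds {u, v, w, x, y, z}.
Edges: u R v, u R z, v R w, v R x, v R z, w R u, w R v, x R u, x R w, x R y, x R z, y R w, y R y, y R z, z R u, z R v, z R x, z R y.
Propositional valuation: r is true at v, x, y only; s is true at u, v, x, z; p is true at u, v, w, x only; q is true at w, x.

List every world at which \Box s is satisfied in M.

Let φ = \Box s. Evaluate φ at each world:
  u (successors {v, z}): φ is true.
  v (successors {w, x, z}): φ is false.
  w (successors {u, v}): φ is true.
  x (successors {u, w, y, z}): φ is false.
  y (successors {w, y, z}): φ is false.
  z (successors {u, v, x, y}): φ is false.
For instance, at v:
  At v: \Box s requires s at every successor {w, x, z}.
    s fails at w, so \Box s is false at v.
Satisfying worlds: {u, w}

u, w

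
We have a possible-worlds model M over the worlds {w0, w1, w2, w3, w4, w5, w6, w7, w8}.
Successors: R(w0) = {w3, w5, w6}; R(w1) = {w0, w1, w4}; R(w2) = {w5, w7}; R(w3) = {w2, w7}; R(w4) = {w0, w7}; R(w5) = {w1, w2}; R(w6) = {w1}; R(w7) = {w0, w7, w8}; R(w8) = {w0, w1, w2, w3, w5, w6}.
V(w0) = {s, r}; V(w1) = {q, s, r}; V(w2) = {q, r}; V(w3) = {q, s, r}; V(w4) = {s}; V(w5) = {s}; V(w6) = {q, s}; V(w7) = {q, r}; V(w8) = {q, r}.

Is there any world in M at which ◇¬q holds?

Let φ = ◇¬q. Evaluate φ at each world:
  w0 (successors {w3, w5, w6}): φ is true.
  w1 (successors {w0, w1, w4}): φ is true.
  w2 (successors {w5, w7}): φ is true.
  w3 (successors {w2, w7}): φ is false.
  w4 (successors {w0, w7}): φ is true.
  w5 (successors {w1, w2}): φ is false.
  w6 (successors {w1}): φ is false.
  w7 (successors {w0, w7, w8}): φ is true.
  w8 (successors {w0, w1, w2, w3, w5, w6}): φ is true.
Detail at w0 (witness):
  At w0: ◇¬q requires ¬q at some successor in {w3, w5, w6}.
    ¬q holds at w5, so ◇¬q is true at w0.

Yes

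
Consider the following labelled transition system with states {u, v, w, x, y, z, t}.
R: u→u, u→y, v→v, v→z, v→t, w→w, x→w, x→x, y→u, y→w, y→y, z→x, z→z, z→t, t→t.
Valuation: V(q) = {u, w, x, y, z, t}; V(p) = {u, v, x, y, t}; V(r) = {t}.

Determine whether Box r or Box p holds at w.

At w: Box r is false, Box p is false, so Box r or Box p is false.
  At w: Box r requires r at every successor {w}.
    r fails at w, so Box r is false at w.
  At w: Box p requires p at every successor {w}.
    p fails at w, so Box p is false at w.

No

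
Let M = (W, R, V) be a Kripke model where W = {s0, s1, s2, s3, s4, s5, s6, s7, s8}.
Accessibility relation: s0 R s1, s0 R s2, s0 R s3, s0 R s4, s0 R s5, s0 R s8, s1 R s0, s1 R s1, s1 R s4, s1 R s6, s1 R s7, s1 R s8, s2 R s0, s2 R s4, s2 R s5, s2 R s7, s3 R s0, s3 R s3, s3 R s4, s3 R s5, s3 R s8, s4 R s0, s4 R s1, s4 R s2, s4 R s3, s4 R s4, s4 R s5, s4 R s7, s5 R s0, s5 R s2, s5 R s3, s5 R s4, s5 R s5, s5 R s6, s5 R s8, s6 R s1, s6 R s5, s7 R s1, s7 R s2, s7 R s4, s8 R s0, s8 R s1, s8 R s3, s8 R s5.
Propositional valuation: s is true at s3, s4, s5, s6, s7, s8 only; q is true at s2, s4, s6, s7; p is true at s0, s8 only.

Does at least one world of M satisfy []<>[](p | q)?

No

Let φ = []<>[](p | q). Evaluate φ at each world:
  s0 (successors {s1, s2, s3, s4, s5, s8}): φ is false.
  s1 (successors {s0, s1, s4, s6, s7, s8}): φ is false.
  s2 (successors {s0, s4, s5, s7}): φ is false.
  s3 (successors {s0, s3, s4, s5, s8}): φ is false.
  s4 (successors {s0, s1, s2, s3, s4, s5, s7}): φ is false.
  s5 (successors {s0, s2, s3, s4, s5, s6, s8}): φ is false.
  s6 (successors {s1, s5}): φ is false.
  s7 (successors {s1, s2, s4}): φ is false.
  s8 (successors {s0, s1, s3, s5}): φ is false.
For instance, at s7:
  At s7: []<>[](p | q) requires <>[](p | q) at every successor {s1, s2, s4}.
    <>[](p | q) fails at s1, so []<>[](p | q) is false at s7.
      At s1: <>[](p | q) requires [](p | q) at some successor in {s0, s1, s4, s6, s7, s8}.
        At s0: [](p | q) is false.
        At s1: [](p | q) is false.
        At s4: [](p | q) is false.
        At s6: [](p | q) is false.
        At s7: [](p | q) is false.
        At s8: [](p | q) is false.
      So <>[](p | q) is false at s1.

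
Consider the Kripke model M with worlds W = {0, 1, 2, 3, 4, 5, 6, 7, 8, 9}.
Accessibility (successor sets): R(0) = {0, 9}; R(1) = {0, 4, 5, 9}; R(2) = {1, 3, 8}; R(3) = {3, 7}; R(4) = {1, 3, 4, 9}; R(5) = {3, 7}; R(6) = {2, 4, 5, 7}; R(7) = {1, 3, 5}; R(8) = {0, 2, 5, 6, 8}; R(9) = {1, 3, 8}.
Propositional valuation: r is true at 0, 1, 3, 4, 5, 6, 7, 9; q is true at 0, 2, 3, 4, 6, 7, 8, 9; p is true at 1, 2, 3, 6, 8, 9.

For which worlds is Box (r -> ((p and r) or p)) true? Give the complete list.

Let φ = Box (r -> ((p and r) or p)). Evaluate φ at each world:
  0 (successors {0, 9}): φ is false.
  1 (successors {0, 4, 5, 9}): φ is false.
  2 (successors {1, 3, 8}): φ is true.
  3 (successors {3, 7}): φ is false.
  4 (successors {1, 3, 4, 9}): φ is false.
  5 (successors {3, 7}): φ is false.
  6 (successors {2, 4, 5, 7}): φ is false.
  7 (successors {1, 3, 5}): φ is false.
  8 (successors {0, 2, 5, 6, 8}): φ is false.
  9 (successors {1, 3, 8}): φ is true.
For instance, at 4:
  At 4: Box (r -> ((p and r) or p)) requires r -> ((p and r) or p) at every successor {1, 3, 4, 9}.
    r -> ((p and r) or p) fails at 4, so Box (r -> ((p and r) or p)) is false at 4.
Satisfying worlds: {2, 9}

2, 9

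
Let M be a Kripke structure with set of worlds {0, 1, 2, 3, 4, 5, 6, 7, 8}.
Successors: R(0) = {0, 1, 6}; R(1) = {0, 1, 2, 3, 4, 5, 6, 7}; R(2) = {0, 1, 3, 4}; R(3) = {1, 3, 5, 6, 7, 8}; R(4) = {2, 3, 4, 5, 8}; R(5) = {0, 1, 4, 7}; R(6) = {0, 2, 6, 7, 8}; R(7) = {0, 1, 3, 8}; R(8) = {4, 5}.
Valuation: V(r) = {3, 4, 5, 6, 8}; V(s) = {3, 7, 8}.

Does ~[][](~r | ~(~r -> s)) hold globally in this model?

Yes

Let φ = ~[][](~r | ~(~r -> s)). Evaluate φ at each world:
  0 (successors {0, 1, 6}): φ is true.
  1 (successors {0, 1, 2, 3, 4, 5, 6, 7}): φ is true.
  2 (successors {0, 1, 3, 4}): φ is true.
  3 (successors {1, 3, 5, 6, 7, 8}): φ is true.
  4 (successors {2, 3, 4, 5, 8}): φ is true.
  5 (successors {0, 1, 4, 7}): φ is true.
  6 (successors {0, 2, 6, 7, 8}): φ is true.
  7 (successors {0, 1, 3, 8}): φ is true.
  8 (successors {4, 5}): φ is true.
For instance, at 6:
  At 6: [][](~r | ~(~r -> s)) is false, so ~[][](~r | ~(~r -> s)) is true.
    At 6: [][](~r | ~(~r -> s)) requires [](~r | ~(~r -> s)) at every successor {0, 2, 6, 7, 8}.
      [](~r | ~(~r -> s)) fails at 0, so [][](~r | ~(~r -> s)) is false at 6.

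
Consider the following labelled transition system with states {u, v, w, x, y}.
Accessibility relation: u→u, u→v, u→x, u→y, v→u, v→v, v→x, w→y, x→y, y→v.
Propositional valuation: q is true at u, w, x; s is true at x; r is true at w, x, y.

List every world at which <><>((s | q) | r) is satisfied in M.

Let φ = <><>((s | q) | r). Evaluate φ at each world:
  u (successors {u, v, x, y}): φ is true.
  v (successors {u, v, x}): φ is true.
  w (successors {y}): φ is false.
  x (successors {y}): φ is false.
  y (successors {v}): φ is true.
For instance, at u:
  At u: <><>((s | q) | r) requires <>((s | q) | r) at some successor in {u, v, x, y}.
    <>((s | q) | r) holds at u, so <><>((s | q) | r) is true at u.
      At u: <>((s | q) | r) requires (s | q) | r at some successor in {u, v, x, y}.
        (s | q) | r holds at u, so <>((s | q) | r) is true at u.
Satisfying worlds: {u, v, y}

u, v, y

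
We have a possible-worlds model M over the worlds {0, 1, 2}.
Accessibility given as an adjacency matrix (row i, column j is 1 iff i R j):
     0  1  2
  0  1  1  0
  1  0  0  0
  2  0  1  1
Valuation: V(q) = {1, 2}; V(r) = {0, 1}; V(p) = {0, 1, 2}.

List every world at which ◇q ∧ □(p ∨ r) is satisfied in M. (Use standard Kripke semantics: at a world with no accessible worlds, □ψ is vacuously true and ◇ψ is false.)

Recall that □ψ holds at a world iff ψ holds at every accessible world, and ◇ψ holds iff ψ holds at some accessible world.
Let φ = ◇q ∧ □(p ∨ r). Evaluate φ at each world:
  0 (successors {0, 1}): φ is true.
  1 (successors ∅): φ is false.
  2 (successors {1, 2}): φ is true.
For instance, at 0:
  At 0: ◇q is true, □(p ∨ r) is true, so ◇q ∧ □(p ∨ r) is true.
    At 0: ◇q requires q at some successor in {0, 1}.
      q holds at 1, so ◇q is true at 0.
    At 0: □(p ∨ r) requires p ∨ r at every successor {0, 1}.
      At 0: p ∨ r is true.
      At 1: p ∨ r is true.
    So □(p ∨ r) is true at 0.
Satisfying worlds: {0, 2}

0, 2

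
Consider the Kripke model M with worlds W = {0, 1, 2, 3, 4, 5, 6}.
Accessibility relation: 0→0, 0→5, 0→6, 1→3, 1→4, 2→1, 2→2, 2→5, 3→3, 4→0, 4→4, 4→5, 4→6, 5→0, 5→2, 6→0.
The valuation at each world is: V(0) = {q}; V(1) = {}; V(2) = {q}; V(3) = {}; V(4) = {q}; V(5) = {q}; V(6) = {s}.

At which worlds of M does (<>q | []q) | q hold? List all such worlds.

0, 1, 2, 4, 5, 6

Let φ = (<>q | []q) | q. Evaluate φ at each world:
  0 (successors {0, 5, 6}): φ is true.
  1 (successors {3, 4}): φ is true.
  2 (successors {1, 2, 5}): φ is true.
  3 (successors {3}): φ is false.
  4 (successors {0, 4, 5, 6}): φ is true.
  5 (successors {0, 2}): φ is true.
  6 (successors {0}): φ is true.
For instance, at 1:
  At 1: <>q | []q is true, q is false, so (<>q | []q) | q is true.
    At 1: <>q is true, []q is false, so <>q | []q is true.
      At 1: <>q requires q at some successor in {3, 4}.
        q holds at 4, so <>q is true at 1.
      At 1: []q requires q at every successor {3, 4}.
        q fails at 3, so []q is false at 1.
Satisfying worlds: {0, 1, 2, 4, 5, 6}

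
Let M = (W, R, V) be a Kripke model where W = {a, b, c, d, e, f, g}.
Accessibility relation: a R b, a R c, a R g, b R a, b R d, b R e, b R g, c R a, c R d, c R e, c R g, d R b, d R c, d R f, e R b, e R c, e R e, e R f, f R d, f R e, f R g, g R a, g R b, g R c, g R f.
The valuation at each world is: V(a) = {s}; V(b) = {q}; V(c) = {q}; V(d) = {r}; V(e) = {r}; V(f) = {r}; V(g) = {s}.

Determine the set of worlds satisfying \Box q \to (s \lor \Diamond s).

a, b, c, d, e, f, g

Let φ = \Box q \to (s \lor \Diamond s). Evaluate φ at each world:
  a (successors {b, c, g}): φ is true.
  b (successors {a, d, e, g}): φ is true.
  c (successors {a, d, e, g}): φ is true.
  d (successors {b, c, f}): φ is true.
  e (successors {b, c, e, f}): φ is true.
  f (successors {d, e, g}): φ is true.
  g (successors {a, b, c, f}): φ is true.
For instance, at f:
  At f: \Box q is false, s \lor \Diamond s is true, so \Box q \to (s \lor \Diamond s) is true.
    At f: \Box q requires q at every successor {d, e, g}.
      q fails at d, so \Box q is false at f.
    At f: s is false, \Diamond s is true, so s \lor \Diamond s is true.
      At f: \Diamond s requires s at some successor in {d, e, g}.
        s holds at g, so \Diamond s is true at f.
Satisfying worlds: {a, b, c, d, e, f, g}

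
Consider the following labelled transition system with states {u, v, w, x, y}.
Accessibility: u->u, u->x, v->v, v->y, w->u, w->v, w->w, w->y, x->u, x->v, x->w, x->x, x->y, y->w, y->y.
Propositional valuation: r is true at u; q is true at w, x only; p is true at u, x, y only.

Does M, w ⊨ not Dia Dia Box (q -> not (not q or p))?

Recall that Box ψ holds at a world iff ψ holds at every accessible world, and Dia ψ holds iff ψ holds at some accessible world.
At w: Dia Dia Box (q -> not (not q or p)) is true, so not Dia Dia Box (q -> not (not q or p)) is false.
  At w: Dia Dia Box (q -> not (not q or p)) requires Dia Box (q -> not (not q or p)) at some successor in {u, v, w, y}.
    Dia Box (q -> not (not q or p)) holds at v, so Dia Dia Box (q -> not (not q or p)) is true at w.
      At v: Dia Box (q -> not (not q or p)) requires Box (q -> not (not q or p)) at some successor in {v, y}.
        Box (q -> not (not q or p)) holds at v, so Dia Box (q -> not (not q or p)) is true at v.

No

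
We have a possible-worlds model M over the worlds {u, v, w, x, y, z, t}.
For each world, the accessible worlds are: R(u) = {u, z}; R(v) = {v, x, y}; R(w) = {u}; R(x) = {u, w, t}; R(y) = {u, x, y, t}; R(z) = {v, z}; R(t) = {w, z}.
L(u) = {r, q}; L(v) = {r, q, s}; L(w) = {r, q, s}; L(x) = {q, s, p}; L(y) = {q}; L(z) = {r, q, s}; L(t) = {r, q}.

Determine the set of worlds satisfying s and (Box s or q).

Recall that Box ψ holds at a world iff ψ holds at every accessible world, and Dia ψ holds iff ψ holds at some accessible world.
Let φ = s and (Box s or q). Evaluate φ at each world:
  u (successors {u, z}): φ is false.
  v (successors {v, x, y}): φ is true.
  w (successors {u}): φ is true.
  x (successors {u, w, t}): φ is true.
  y (successors {u, x, y, t}): φ is false.
  z (successors {v, z}): φ is true.
  t (successors {w, z}): φ is false.
For instance, at z:
  At z: s is true, Box s or q is true, so s and (Box s or q) is true.
    At z: Box s is true, q is true, so Box s or q is true.
      At z: Box s requires s at every successor {v, z}.
        At v: s is true.
        At z: s is true.
      So Box s is true at z.
Satisfying worlds: {v, w, x, z}

v, w, x, z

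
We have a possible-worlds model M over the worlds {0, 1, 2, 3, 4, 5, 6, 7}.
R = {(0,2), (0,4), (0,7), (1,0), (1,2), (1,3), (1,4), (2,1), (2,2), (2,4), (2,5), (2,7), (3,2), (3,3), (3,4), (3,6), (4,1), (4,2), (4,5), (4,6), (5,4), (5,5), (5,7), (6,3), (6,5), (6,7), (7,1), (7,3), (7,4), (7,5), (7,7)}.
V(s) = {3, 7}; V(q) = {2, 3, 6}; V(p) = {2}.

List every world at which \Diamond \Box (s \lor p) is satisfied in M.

none

Let φ = \Diamond \Box (s \lor p). Evaluate φ at each world:
  0 (successors {2, 4, 7}): φ is false.
  1 (successors {0, 2, 3, 4}): φ is false.
  2 (successors {1, 2, 4, 5, 7}): φ is false.
  3 (successors {2, 3, 4, 6}): φ is false.
  4 (successors {1, 2, 5, 6}): φ is false.
  5 (successors {4, 5, 7}): φ is false.
  6 (successors {3, 5, 7}): φ is false.
  7 (successors {1, 3, 4, 5, 7}): φ is false.
For instance, at 5:
  At 5: \Diamond \Box (s \lor p) requires \Box (s \lor p) at some successor in {4, 5, 7}.
    At 4: \Box (s \lor p) is false.
    At 5: \Box (s \lor p) is false.
    At 7: \Box (s \lor p) is false.
  So \Diamond \Box (s \lor p) is false at 5.
Satisfying worlds: none.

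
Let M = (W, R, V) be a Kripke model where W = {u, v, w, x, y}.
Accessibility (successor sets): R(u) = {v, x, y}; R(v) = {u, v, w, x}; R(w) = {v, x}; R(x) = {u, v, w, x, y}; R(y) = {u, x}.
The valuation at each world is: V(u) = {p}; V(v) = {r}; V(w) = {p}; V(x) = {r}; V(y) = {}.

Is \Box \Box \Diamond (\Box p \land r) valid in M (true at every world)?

No

Let φ = \Box \Box \Diamond (\Box p \land r). Evaluate φ at each world:
  u (successors {v, x, y}): φ is false.
  v (successors {u, v, w, x}): φ is false.
  w (successors {v, x}): φ is false.
  x (successors {u, v, w, x, y}): φ is false.
  y (successors {u, x}): φ is false.
Detail at u (counterexample):
  At u: \Box \Box \Diamond (\Box p \land r) requires \Box \Diamond (\Box p \land r) at every successor {v, x, y}.
    \Box \Diamond (\Box p \land r) fails at v, so \Box \Box \Diamond (\Box p \land r) is false at u.
      At v: \Box \Diamond (\Box p \land r) requires \Diamond (\Box p \land r) at every successor {u, v, w, x}.
        \Diamond (\Box p \land r) fails at u, so \Box \Diamond (\Box p \land r) is false at v.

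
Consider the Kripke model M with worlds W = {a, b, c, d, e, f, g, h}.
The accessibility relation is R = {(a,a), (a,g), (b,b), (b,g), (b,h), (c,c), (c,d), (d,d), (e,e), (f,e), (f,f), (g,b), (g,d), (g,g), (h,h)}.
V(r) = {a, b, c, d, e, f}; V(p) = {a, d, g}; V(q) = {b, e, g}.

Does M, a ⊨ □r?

At a: □r requires r at every successor {a, g}.
  r fails at g, so □r is false at a.

No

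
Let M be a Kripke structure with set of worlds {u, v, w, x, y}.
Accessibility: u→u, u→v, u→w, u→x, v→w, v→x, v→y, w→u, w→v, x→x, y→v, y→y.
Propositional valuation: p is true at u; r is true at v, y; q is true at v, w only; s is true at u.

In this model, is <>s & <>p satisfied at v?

No

Recall that <>ψ holds at a world iff ψ holds at some accessible world.
At v: <>s is false, <>p is false, so <>s & <>p is false.
  At v: <>s requires s at some successor in {w, x, y}.
    At w: s is false.
    At x: s is false.
    At y: s is false.
  So <>s is false at v.
  At v: <>p requires p at some successor in {w, x, y}.
    At w: p is false.
    At x: p is false.
    At y: p is false.
  So <>p is false at v.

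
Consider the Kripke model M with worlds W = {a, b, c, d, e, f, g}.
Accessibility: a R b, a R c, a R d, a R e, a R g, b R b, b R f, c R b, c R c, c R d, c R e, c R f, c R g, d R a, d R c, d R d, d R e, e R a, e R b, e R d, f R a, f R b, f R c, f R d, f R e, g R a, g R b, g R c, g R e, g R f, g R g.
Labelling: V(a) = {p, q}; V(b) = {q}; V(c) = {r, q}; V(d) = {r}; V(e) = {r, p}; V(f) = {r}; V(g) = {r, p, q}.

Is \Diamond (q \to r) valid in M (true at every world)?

Let φ = \Diamond (q \to r). Evaluate φ at each world:
  a (successors {b, c, d, e, g}): φ is true.
  b (successors {b, f}): φ is true.
  c (successors {b, c, d, e, f, g}): φ is true.
  d (successors {a, c, d, e}): φ is true.
  e (successors {a, b, d}): φ is true.
  f (successors {a, b, c, d, e}): φ is true.
  g (successors {a, b, c, e, f, g}): φ is true.
For instance, at c:
  At c: \Diamond (q \to r) requires q \to r at some successor in {b, c, d, e, f, g}.
    q \to r holds at c, so \Diamond (q \to r) is true at c.

Yes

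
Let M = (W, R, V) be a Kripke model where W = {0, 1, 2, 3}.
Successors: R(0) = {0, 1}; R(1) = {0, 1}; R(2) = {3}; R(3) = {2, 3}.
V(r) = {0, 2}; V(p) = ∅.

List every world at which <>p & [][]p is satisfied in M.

none

Let φ = <>p & [][]p. Evaluate φ at each world:
  0 (successors {0, 1}): φ is false.
  1 (successors {0, 1}): φ is false.
  2 (successors {3}): φ is false.
  3 (successors {2, 3}): φ is false.
For instance, at 0:
  At 0: <>p is false, [][]p is false, so <>p & [][]p is false.
    At 0: <>p requires p at some successor in {0, 1}.
      At 0: p is false.
      At 1: p is false.
    So <>p is false at 0.
    At 0: [][]p requires []p at every successor {0, 1}.
      []p fails at 0, so [][]p is false at 0.
Satisfying worlds: none.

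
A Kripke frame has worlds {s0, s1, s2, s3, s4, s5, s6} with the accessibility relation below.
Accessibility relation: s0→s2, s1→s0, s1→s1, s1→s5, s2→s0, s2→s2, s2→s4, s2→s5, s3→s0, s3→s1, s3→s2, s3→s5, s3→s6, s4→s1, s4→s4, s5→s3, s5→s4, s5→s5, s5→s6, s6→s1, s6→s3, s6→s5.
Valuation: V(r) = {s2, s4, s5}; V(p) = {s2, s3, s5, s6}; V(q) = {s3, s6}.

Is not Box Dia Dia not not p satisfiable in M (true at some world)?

Let φ = not Box Dia Dia not not p. Evaluate φ at each world:
  s0 (successors {s2}): φ is false.
  s1 (successors {s0, s1, s5}): φ is false.
  s2 (successors {s0, s2, s4, s5}): φ is false.
  s3 (successors {s0, s1, s2, s5, s6}): φ is false.
  s4 (successors {s1, s4}): φ is false.
  s5 (successors {s3, s4, s5, s6}): φ is false.
  s6 (successors {s1, s3, s5}): φ is false.
For instance, at s3:
  At s3: Box Dia Dia not not p is true, so not Box Dia Dia not not p is false.
    At s3: Box Dia Dia not not p requires Dia Dia not not p at every successor {s0, s1, s2, s5, s6}.
      At s0: Dia Dia not not p is true.
      At s1: Dia Dia not not p is true.
      At s2: Dia Dia not not p is true.
      At s5: Dia Dia not not p is true.
      At s6: Dia Dia not not p is true.
    So Box Dia Dia not not p is true at s3.

No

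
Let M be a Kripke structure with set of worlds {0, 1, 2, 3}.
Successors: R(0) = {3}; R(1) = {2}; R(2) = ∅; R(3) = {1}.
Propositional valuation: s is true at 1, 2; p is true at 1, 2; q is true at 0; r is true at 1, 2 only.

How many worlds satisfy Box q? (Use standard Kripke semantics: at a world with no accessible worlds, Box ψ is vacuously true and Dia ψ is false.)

1

Let φ = Box q. Evaluate φ at each world:
  0 (successors {3}): φ is false.
  1 (successors {2}): φ is false.
  2 (successors ∅): φ is true.
  3 (successors {1}): φ is false.
For instance, at 3:
  At 3: Box q requires q at every successor {1}.
    q fails at 1, so Box q is false at 3.
Satisfying worlds: {2}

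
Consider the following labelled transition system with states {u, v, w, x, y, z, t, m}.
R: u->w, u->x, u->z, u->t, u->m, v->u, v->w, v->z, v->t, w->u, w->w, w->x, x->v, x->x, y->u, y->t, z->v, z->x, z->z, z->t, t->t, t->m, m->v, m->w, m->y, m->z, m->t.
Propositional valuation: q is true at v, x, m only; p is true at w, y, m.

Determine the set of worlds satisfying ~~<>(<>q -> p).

u, v, w, x, z, t, m

Let φ = ~~<>(<>q -> p). Evaluate φ at each world:
  u (successors {w, x, z, t, m}): φ is true.
  v (successors {u, w, z, t}): φ is true.
  w (successors {u, w, x}): φ is true.
  x (successors {v, x}): φ is true.
  y (successors {u, t}): φ is false.
  z (successors {v, x, z, t}): φ is true.
  t (successors {t, m}): φ is true.
  m (successors {v, w, y, z, t}): φ is true.
For instance, at m:
  At m: ~<>(<>q -> p) is false, so ~~<>(<>q -> p) is true.
    At m: <>(<>q -> p) is true, so ~<>(<>q -> p) is false.
      At m: <>(<>q -> p) requires <>q -> p at some successor in {v, w, y, z, t}.
        <>q -> p holds at v, so <>(<>q -> p) is true at m.
Satisfying worlds: {u, v, w, x, z, t, m}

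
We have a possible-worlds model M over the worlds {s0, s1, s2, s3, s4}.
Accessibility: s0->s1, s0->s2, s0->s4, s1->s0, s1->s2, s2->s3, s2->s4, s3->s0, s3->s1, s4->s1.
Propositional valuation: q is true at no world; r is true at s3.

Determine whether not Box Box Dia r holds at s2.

Recall that Box ψ holds at a world iff ψ holds at every accessible world, and Dia ψ holds iff ψ holds at some accessible world.
At s2: Box Box Dia r is false, so not Box Box Dia r is true.
  At s2: Box Box Dia r requires Box Dia r at every successor {s3, s4}.
    Box Dia r fails at s3, so Box Box Dia r is false at s2.
      At s3: Box Dia r requires Dia r at every successor {s0, s1}.
        Dia r fails at s0, so Box Dia r is false at s3.

Yes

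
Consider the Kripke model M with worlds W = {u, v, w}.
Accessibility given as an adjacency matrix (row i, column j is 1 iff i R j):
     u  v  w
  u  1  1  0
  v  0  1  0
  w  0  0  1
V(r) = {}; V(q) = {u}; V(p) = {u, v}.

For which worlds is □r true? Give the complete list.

Let φ = □r. Evaluate φ at each world:
  u (successors {u, v}): φ is false.
  v (successors {v}): φ is false.
  w (successors {w}): φ is false.
For instance, at v:
  At v: □r requires r at every successor {v}.
    r fails at v, so □r is false at v.
Satisfying worlds: none.

none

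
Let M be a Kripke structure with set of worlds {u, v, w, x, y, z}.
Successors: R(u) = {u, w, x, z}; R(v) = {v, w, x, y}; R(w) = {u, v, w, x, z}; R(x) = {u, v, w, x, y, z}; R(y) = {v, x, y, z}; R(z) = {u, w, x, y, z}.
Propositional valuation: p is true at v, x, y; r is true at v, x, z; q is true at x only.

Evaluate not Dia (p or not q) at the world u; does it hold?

At u: Dia (p or not q) is true, so not Dia (p or not q) is false.
  At u: Dia (p or not q) requires p or not q at some successor in {u, w, x, z}.
    p or not q holds at u, so Dia (p or not q) is true at u.

No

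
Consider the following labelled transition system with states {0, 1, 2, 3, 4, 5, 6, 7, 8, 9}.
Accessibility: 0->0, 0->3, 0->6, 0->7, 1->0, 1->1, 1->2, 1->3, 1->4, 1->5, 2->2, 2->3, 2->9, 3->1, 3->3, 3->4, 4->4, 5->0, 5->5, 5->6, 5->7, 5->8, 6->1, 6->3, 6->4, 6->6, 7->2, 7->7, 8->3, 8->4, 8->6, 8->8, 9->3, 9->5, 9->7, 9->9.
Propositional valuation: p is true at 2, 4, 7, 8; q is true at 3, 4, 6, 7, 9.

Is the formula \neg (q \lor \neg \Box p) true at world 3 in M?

No

At 3: q \lor \neg \Box p is true, so \neg (q \lor \neg \Box p) is false.
  At 3: q is true, \neg \Box p is true, so q \lor \neg \Box p is true.
    At 3: \Box p is false, so \neg \Box p is true.
      At 3: \Box p requires p at every successor {1, 3, 4}.
        p fails at 1, so \Box p is false at 3.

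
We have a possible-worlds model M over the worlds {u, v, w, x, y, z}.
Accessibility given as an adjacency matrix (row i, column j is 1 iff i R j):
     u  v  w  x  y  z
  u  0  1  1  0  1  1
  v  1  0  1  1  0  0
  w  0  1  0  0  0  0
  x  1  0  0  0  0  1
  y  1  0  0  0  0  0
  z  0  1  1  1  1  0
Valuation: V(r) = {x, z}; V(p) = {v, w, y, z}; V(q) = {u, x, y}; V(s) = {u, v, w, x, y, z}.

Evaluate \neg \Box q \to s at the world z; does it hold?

At z: \neg \Box q is true, s is true, so \neg \Box q \to s is true.
  At z: \Box q is false, so \neg \Box q is true.
    At z: \Box q requires q at every successor {v, w, x, y}.
      q fails at v, so \Box q is false at z.

Yes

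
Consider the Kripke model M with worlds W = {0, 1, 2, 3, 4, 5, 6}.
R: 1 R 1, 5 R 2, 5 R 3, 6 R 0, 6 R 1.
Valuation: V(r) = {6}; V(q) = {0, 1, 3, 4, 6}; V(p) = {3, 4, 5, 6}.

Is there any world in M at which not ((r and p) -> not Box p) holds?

No

Let φ = not ((r and p) -> not Box p). Evaluate φ at each world:
  0 (successors ∅): φ is false.
  1 (successors {1}): φ is false.
  2 (successors ∅): φ is false.
  3 (successors ∅): φ is false.
  4 (successors ∅): φ is false.
  5 (successors {2, 3}): φ is false.
  6 (successors {0, 1}): φ is false.
For instance, at 6:
  At 6: (r and p) -> not Box p is true, so not ((r and p) -> not Box p) is false.
    At 6: r and p is true, not Box p is true, so (r and p) -> not Box p is true.
      At 6: Box p is false, so not Box p is true.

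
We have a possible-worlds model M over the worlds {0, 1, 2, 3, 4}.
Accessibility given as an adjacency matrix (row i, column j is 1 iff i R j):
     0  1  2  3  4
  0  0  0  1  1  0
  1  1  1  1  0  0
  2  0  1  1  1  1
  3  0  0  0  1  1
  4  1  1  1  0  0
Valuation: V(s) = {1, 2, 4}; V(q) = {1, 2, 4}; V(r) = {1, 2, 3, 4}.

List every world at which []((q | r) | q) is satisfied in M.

Recall that []ψ holds at a world iff ψ holds at every accessible world, and <>ψ holds iff ψ holds at some accessible world.
Let φ = []((q | r) | q). Evaluate φ at each world:
  0 (successors {2, 3}): φ is true.
  1 (successors {0, 1, 2}): φ is false.
  2 (successors {1, 2, 3, 4}): φ is true.
  3 (successors {3, 4}): φ is true.
  4 (successors {0, 1, 2}): φ is false.
For instance, at 4:
  At 4: []((q | r) | q) requires (q | r) | q at every successor {0, 1, 2}.
    (q | r) | q fails at 0, so []((q | r) | q) is false at 4.
Satisfying worlds: {0, 2, 3}

0, 2, 3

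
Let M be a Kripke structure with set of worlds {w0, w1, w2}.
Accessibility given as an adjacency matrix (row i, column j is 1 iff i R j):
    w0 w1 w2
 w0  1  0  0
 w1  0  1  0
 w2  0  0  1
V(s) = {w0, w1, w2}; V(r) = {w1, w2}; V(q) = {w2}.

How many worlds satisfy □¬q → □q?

Let φ = □¬q → □q. Evaluate φ at each world:
  w0 (successors {w0}): φ is false.
  w1 (successors {w1}): φ is false.
  w2 (successors {w2}): φ is true.
For instance, at w0:
  At w0: □¬q is true, □q is false, so □¬q → □q is false.
    At w0: □¬q requires ¬q at every successor {w0}.
      At w0: ¬q is true.
    So □¬q is true at w0.
    At w0: □q requires q at every successor {w0}.
      q fails at w0, so □q is false at w0.
Satisfying worlds: {w2}

1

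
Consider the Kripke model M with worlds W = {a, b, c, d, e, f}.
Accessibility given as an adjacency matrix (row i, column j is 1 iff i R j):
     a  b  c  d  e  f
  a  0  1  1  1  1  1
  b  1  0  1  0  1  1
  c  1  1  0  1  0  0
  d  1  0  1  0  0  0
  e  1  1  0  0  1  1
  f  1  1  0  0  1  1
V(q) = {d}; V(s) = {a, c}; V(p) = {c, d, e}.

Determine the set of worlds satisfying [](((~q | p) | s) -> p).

Let φ = [](((~q | p) | s) -> p). Evaluate φ at each world:
  a (successors {b, c, d, e, f}): φ is false.
  b (successors {a, c, e, f}): φ is false.
  c (successors {a, b, d}): φ is false.
  d (successors {a, c}): φ is false.
  e (successors {a, b, e, f}): φ is false.
  f (successors {a, b, e, f}): φ is false.
For instance, at c:
  At c: [](((~q | p) | s) -> p) requires ((~q | p) | s) -> p at every successor {a, b, d}.
    ((~q | p) | s) -> p fails at a, so [](((~q | p) | s) -> p) is false at c.
Satisfying worlds: none.

none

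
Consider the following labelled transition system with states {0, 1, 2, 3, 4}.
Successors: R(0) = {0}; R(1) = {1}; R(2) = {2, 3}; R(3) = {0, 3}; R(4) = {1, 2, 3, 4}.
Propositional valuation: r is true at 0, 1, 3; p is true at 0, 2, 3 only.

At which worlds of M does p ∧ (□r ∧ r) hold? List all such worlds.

0, 3

Let φ = p ∧ (□r ∧ r). Evaluate φ at each world:
  0 (successors {0}): φ is true.
  1 (successors {1}): φ is false.
  2 (successors {2, 3}): φ is false.
  3 (successors {0, 3}): φ is true.
  4 (successors {1, 2, 3, 4}): φ is false.
For instance, at 4:
  At 4: p is false, □r ∧ r is false, so p ∧ (□r ∧ r) is false.
    At 4: □r is false, r is false, so □r ∧ r is false.
      At 4: □r requires r at every successor {1, 2, 3, 4}.
        r fails at 2, so □r is false at 4.
Satisfying worlds: {0, 3}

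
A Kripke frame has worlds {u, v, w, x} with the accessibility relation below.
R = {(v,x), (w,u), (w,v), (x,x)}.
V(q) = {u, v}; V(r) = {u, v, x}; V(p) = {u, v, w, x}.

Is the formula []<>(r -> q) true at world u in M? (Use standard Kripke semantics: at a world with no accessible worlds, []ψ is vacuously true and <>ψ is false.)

Recall that []ψ holds at a world iff ψ holds at every accessible world, and <>ψ holds iff ψ holds at some accessible world.
At u: no accessible worlds, so []<>(r -> q) holds vacuously.

Yes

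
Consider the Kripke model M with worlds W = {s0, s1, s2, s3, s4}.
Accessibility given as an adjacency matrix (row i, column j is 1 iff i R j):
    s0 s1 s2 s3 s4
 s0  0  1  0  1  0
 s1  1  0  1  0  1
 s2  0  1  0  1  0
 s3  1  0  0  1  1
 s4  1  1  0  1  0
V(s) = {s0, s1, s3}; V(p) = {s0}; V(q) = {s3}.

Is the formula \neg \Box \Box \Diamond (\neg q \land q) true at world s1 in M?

At s1: \Box \Box \Diamond (\neg q \land q) is false, so \neg \Box \Box \Diamond (\neg q \land q) is true.
  At s1: \Box \Box \Diamond (\neg q \land q) requires \Box \Diamond (\neg q \land q) at every successor {s0, s2, s4}.
    \Box \Diamond (\neg q \land q) fails at s0, so \Box \Box \Diamond (\neg q \land q) is false at s1.
      At s0: \Box \Diamond (\neg q \land q) requires \Diamond (\neg q \land q) at every successor {s1, s3}.
        \Diamond (\neg q \land q) fails at s1, so \Box \Diamond (\neg q \land q) is false at s0.

Yes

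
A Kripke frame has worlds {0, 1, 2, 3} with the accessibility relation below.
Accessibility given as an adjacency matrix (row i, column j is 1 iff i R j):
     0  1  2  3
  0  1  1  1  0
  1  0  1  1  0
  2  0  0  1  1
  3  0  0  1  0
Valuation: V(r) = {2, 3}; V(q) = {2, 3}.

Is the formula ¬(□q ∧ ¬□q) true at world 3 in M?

Yes

At 3: □q ∧ ¬□q is false, so ¬(□q ∧ ¬□q) is true.
  At 3: □q is true, ¬□q is false, so □q ∧ ¬□q is false.
    At 3: □q requires q at every successor {2}.
      At 2: q is true.
    So □q is true at 3.
    At 3: □q is true, so ¬□q is false.
      At 3: □q requires q at every successor {2}.
        At 2: q is true.
      So □q is true at 3.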